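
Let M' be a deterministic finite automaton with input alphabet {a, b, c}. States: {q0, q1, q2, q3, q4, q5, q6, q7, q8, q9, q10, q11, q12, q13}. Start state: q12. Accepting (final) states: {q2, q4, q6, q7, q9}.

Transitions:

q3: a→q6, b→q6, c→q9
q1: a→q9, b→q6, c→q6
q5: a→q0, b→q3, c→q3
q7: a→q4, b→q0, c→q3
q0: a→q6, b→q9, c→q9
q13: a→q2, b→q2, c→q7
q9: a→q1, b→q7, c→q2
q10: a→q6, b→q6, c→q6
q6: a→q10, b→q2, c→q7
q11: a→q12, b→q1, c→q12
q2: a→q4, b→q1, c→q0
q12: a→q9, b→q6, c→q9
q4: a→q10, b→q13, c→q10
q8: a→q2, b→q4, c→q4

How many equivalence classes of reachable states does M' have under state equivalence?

Reachable states from the start: {q0,q1,q2,q3,q4,q6,q7,q9,q10,q12,q13}. Unreachable: {q5,q8,q11} — drop them.
Initial partition by acceptance: {q2,q4,q6,q7,q9} | {q0,q1,q3,q10,q12,q13}.
Split {q2,q4,q6,q7,q9} by δ(·,a) → {q4,q6,q9} and {q2,q7}.
Split {q4,q6,q9} by δ(·,b) → {q6,q9} and {q4}.
Refine {q0,q1,q3,q10,q12,q13} on symbol a: members go to different blocks, giving {q0,q1,q3,q10,q12} and {q13}.
No further refinement is possible. Final partition (5 blocks): {q6,q9} | {q0,q1,q3,q10,q12} | {q2,q7} | {q4} | {q13}.

5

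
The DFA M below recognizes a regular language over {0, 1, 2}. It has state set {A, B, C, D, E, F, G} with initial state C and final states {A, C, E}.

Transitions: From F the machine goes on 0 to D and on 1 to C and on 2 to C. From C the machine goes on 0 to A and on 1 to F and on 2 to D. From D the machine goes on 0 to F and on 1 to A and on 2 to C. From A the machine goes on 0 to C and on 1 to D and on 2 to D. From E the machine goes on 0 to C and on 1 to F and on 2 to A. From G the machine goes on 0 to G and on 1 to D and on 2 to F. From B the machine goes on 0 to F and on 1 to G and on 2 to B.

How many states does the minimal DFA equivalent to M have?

2

States {B,E,G} cannot be reached from the start state, so discard them.
P0 = {A,C} | {D,F}.
No further refinement is possible. Final partition (2 blocks): {A,C} | {D,F}.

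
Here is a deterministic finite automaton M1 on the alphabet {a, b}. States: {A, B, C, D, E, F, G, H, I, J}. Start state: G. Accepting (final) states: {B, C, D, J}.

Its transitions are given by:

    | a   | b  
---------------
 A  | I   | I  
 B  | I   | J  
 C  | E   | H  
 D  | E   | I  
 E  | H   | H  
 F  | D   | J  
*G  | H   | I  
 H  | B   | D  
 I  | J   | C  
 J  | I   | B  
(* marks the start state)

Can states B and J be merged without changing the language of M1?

Yes

States {A,F} cannot be reached from the start state, so discard them.
Start with accepting vs non-accepting: {B,C,D,J} | {E,G,H,I}.
On input b, block {B,C,D,J} splits into {B,J} and {C,D}.
Split {E,G,H,I} by δ(·,a) → {E,G} and {H,I}.
Stable partition: {B,J} | {E,G} | {C,D} | {H,I} — 4 equivalence classes.
B and J lie in the same block of the stable partition, so they are equivalent — no string distinguishes them.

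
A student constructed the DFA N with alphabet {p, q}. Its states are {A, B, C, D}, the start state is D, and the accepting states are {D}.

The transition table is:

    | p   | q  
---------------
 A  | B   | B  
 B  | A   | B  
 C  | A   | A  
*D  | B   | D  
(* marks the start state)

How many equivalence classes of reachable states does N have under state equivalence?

2

States {C} cannot be reached from the start state, so discard them.
Start with accepting vs non-accepting: {D} | {A,B}.
No further refinement is possible. Final partition (2 blocks): {D} | {A,B}.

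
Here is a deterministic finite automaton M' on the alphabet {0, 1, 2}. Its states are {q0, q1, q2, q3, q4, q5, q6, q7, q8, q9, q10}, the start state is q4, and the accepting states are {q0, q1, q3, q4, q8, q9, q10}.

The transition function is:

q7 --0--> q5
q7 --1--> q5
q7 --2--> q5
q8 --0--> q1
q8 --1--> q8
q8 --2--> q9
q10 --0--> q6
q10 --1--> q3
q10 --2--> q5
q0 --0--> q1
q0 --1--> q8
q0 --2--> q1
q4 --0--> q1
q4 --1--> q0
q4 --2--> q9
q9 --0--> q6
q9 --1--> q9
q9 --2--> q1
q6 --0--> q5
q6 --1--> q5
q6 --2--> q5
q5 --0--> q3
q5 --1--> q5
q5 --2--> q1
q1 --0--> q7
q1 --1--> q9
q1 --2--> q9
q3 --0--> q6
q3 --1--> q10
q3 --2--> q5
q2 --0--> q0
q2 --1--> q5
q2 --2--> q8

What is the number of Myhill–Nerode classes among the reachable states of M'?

5

Reachable states from the start: {q0,q1,q3,q4,q5,q6,q7,q8,q9,q10}. Unreachable: {q2} — drop them.
P0 = {q0,q1,q3,q4,q8,q9,q10} | {q5,q6,q7}.
Refine {q0,q1,q3,q4,q8,q9,q10} on symbol 0: members go to different blocks, giving {q1,q3,q9,q10} and {q0,q4,q8}.
Refine {q1,q3,q9,q10} on symbol 2: members go to different blocks, giving {q1,q9} and {q3,q10}.
On input 0, block {q5,q6,q7} splits into {q6,q7} and {q5}.
No further refinement is possible. Final partition (5 blocks): {q1,q9} | {q6,q7} | {q0,q4,q8} | {q3,q10} | {q5}.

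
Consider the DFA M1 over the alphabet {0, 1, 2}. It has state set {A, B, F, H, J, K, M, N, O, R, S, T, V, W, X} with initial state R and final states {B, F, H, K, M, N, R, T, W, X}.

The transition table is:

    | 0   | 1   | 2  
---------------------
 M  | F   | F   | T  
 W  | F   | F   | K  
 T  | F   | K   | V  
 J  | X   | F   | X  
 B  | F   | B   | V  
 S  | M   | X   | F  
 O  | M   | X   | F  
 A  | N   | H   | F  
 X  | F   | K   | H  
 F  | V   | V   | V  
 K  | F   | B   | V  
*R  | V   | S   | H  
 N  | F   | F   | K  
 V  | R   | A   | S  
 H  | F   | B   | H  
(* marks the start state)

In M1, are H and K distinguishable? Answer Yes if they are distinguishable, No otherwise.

Yes

Reachable states from the start: {A,B,F,H,K,M,N,R,S,T,V,X}. Unreachable: {J,O,W} — drop them.
P0 = {B,F,H,K,M,N,R,T,X} | {A,S,V}.
Refine {B,F,H,K,M,N,R,T,X} on symbol 0: members go to different blocks, giving {B,H,K,M,N,T,X} and {F,R}.
Split {B,H,K,M,N,T,X} by δ(·,1) → {B,H,K,T,X} and {M,N}.
On input 2, block {B,H,K,T,X} splits into {B,K,T} and {H,X}.
Refine {A,S,V} on symbol 0: members go to different blocks, giving {A,S} and {V}.
Split {F,R} by δ(·,1) → {R} and {F}.
No further refinement is possible. Final partition (7 blocks): {B,K,T} | {A,S} | {R} | {M,N} | {H,X} | {V} | {F}.
H and K end up in different blocks, so they are distinguishable. For instance, the string '2' is accepted from only H.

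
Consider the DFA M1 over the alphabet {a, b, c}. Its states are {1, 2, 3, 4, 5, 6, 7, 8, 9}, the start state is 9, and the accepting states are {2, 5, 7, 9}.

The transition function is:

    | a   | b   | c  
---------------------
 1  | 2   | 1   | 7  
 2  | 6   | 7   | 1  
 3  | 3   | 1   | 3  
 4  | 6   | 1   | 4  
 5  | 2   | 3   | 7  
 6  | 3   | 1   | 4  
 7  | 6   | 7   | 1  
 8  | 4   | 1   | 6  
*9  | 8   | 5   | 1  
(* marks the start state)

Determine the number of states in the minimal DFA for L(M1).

Every state is reachable, so we keep all 9.
Start with accepting vs non-accepting: {2,5,7,9} | {1,3,4,6,8}.
On input a, block {2,5,7,9} splits into {2,7,9} and {5}.
Refine {2,7,9} on symbol b: members go to different blocks, giving {2,7} and {9}.
Split {1,3,4,6,8} by δ(·,a) → {3,4,6,8} and {1}.
Stable partition: {2,7} | {3,4,6,8} | {5} | {9} | {1} — 5 equivalence classes.

5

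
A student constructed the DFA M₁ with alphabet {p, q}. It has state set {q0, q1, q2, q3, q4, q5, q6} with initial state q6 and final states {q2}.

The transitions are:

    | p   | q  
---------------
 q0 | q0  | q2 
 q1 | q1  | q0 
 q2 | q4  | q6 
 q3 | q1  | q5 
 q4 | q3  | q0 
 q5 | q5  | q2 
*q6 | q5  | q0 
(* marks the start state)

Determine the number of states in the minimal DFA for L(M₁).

P0 = {q2} | {q0,q1,q3,q4,q5,q6}.
Split {q0,q1,q3,q4,q5,q6} by δ(·,q) → {q1,q3,q4,q6} and {q0,q5}.
Refine {q1,q3,q4,q6} on symbol p: members go to different blocks, giving {q1,q3,q4} and {q6}.
No further refinement is possible. Final partition (4 blocks): {q2} | {q1,q3,q4} | {q0,q5} | {q6}.

4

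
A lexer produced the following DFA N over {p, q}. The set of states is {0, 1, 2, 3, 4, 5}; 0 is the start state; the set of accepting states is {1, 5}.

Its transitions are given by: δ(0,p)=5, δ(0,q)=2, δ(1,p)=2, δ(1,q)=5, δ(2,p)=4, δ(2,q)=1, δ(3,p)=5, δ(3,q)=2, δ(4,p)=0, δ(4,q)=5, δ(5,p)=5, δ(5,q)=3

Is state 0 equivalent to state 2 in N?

Every state is reachable, so we keep all 6.
Start with accepting vs non-accepting: {1,5} | {0,2,3,4}.
Split {1,5} by δ(·,p) → {1} and {5}.
On input p, block {0,2,3,4} splits into {0,3} and {2,4}.
On input p, block {2,4} splits into {2} and {4}.
The partition is now stable with 5 blocks: {1} | {0,3} | {5} | {2} | {4}.
0 and 2 end up in different blocks, so they are distinguishable. For instance, the string 'p' is accepted from only 0.

No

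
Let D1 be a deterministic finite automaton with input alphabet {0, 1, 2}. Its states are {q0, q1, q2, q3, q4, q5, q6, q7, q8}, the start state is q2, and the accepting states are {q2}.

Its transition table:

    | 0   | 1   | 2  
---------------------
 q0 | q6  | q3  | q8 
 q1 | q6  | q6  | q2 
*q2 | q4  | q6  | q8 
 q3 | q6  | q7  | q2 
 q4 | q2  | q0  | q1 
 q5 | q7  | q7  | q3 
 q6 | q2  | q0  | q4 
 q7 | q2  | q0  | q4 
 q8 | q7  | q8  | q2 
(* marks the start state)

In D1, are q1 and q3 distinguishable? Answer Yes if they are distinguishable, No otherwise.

States {q5} cannot be reached from the start state, so discard them.
Start with accepting vs non-accepting: {q2} | {q0,q1,q3,q4,q6,q7,q8}.
On input 0, block {q0,q1,q3,q4,q6,q7,q8} splits into {q0,q1,q3,q8} and {q4,q6,q7}.
Refine {q0,q1,q3,q8} on symbol 1: members go to different blocks, giving {q0,q8} and {q1,q3}.
Refine {q0,q8} on symbol 1: members go to different blocks, giving {q0} and {q8}.
Refine {q4,q6,q7} on symbol 2: members go to different blocks, giving {q6,q7} and {q4}.
Stable partition: {q2} | {q0} | {q6,q7} | {q1,q3} | {q8} | {q4} — 6 equivalence classes.
q1 and q3 lie in the same block of the stable partition, so they are equivalent — no string distinguishes them.

No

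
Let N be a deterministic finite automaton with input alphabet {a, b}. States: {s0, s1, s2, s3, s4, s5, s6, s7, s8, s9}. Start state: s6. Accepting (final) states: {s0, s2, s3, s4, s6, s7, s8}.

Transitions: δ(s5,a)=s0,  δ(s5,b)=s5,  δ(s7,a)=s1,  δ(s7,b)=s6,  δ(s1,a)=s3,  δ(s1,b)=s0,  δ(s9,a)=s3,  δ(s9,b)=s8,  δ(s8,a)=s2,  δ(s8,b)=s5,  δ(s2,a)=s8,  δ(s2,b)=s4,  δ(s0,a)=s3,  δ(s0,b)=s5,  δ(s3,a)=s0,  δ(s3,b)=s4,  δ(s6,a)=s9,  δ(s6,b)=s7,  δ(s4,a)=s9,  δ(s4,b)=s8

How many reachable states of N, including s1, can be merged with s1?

All states are reachable from the start state.
Start with accepting vs non-accepting: {s0,s2,s3,s4,s6,s7,s8} | {s1,s5,s9}.
On input a, block {s0,s2,s3,s4,s6,s7,s8} splits into {s0,s2,s3,s8} and {s4,s6,s7}.
Refine {s0,s2,s3,s8} on symbol b: members go to different blocks, giving {s0,s8} and {s2,s3}.
On input a, block {s1,s5,s9} splits into {s1,s9} and {s5}.
Refine {s4,s6,s7} on symbol b: members go to different blocks, giving {s6,s7} and {s4}.
The partition is now stable with 6 blocks: {s0,s8} | {s1,s9} | {s6,s7} | {s2,s3} | {s5} | {s4}.
State s1 belongs to the block {s1,s9}, which has 2 states.

2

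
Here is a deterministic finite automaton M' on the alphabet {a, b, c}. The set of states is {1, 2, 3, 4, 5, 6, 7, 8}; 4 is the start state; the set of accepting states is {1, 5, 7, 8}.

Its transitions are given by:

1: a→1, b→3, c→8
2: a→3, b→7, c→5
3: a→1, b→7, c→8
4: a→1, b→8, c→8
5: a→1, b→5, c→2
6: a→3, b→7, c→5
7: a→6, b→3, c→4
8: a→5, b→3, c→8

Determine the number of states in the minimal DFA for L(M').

7

All states are reachable from the start state.
Initial partition by acceptance: {1,5,7,8} | {2,3,4,6}.
On input a, block {1,5,7,8} splits into {1,5,8} and {7}.
Split {1,5,8} by δ(·,b) → {1,8} and {5}.
Split {1,8} by δ(·,a) → {1} and {8}.
Refine {2,3,4,6} on symbol a: members go to different blocks, giving {2,6} and {3,4}.
Refine {3,4} on symbol b: members go to different blocks, giving {3} and {4}.
Stable partition: {1} | {2,6} | {7} | {5} | {8} | {3} | {4} — 7 equivalence classes.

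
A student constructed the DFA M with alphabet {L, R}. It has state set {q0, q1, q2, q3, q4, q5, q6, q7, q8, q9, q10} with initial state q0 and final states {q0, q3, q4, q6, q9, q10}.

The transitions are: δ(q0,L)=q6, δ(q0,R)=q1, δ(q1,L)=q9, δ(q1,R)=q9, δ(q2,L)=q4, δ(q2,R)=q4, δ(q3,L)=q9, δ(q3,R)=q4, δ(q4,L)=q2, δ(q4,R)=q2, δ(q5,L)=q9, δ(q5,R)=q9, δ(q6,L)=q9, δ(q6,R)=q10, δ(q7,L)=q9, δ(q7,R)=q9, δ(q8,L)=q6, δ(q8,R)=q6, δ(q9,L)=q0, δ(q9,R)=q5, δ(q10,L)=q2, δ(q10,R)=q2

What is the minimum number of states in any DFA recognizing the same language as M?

First remove the unreachable states {q3,q7,q8}; 8 states remain.
Start with accepting vs non-accepting: {q0,q4,q6,q9,q10} | {q1,q2,q5}.
Refine {q0,q4,q6,q9,q10} on symbol L: members go to different blocks, giving {q0,q6,q9} and {q4,q10}.
Split {q0,q6,q9} by δ(·,R) → {q0,q9} and {q6}.
Refine {q0,q9} on symbol L: members go to different blocks, giving {q0} and {q9}.
Split {q1,q2,q5} by δ(·,L) → {q1,q5} and {q2}.
Stable partition: {q0} | {q1,q5} | {q4,q10} | {q6} | {q9} | {q2} — 6 equivalence classes.

6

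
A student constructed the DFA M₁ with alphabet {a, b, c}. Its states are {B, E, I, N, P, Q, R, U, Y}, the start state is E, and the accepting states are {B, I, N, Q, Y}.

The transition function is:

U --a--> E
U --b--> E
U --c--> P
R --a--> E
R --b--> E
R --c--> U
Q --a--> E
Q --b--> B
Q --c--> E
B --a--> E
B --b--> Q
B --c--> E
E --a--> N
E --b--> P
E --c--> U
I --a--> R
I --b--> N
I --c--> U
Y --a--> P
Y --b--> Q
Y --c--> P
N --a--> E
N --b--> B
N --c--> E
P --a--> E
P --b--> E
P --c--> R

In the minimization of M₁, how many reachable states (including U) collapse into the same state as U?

3

First remove the unreachable states {I,Y}; 7 states remain.
Start with accepting vs non-accepting: {B,N,Q} | {E,P,R,U}.
Refine {E,P,R,U} on symbol a: members go to different blocks, giving {P,R,U} and {E}.
Stable partition: {B,N,Q} | {P,R,U} | {E} — 3 equivalence classes.
State U belongs to the block {P,R,U}, which has 3 states.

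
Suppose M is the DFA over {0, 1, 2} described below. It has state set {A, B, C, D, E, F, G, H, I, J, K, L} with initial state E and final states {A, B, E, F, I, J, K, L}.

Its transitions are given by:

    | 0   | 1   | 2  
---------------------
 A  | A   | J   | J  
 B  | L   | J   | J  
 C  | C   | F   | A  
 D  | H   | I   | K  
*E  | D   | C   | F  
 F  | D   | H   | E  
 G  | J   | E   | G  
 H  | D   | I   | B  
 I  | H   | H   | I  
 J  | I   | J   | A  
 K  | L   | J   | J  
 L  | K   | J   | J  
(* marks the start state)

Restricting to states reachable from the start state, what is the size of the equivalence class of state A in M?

4

Reachable states from the start: {A,B,C,D,E,F,H,I,J,K,L}. Unreachable: {G} — drop them.
Initial partition by acceptance: {A,B,E,F,I,J,K,L} | {C,D,H}.
Refine {A,B,E,F,I,J,K,L} on symbol 0: members go to different blocks, giving {A,B,J,K,L} and {E,F,I}.
Split {A,B,J,K,L} by δ(·,0) → {A,B,K,L} and {J}.
Stable partition: {A,B,K,L} | {C,D,H} | {E,F,I} | {J} — 4 equivalence classes.
The equivalence class containing A is {A,B,K,L}, of size 4.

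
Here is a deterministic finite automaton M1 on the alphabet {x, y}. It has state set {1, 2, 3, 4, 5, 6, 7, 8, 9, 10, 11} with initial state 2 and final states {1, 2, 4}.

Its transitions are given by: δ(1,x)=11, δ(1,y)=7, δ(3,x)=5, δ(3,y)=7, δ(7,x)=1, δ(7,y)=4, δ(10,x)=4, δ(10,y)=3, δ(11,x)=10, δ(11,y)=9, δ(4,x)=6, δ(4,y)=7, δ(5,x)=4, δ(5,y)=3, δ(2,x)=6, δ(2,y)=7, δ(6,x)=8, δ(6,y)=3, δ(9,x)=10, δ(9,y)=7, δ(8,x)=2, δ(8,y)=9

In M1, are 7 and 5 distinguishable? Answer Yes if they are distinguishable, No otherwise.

All states are reachable from the start state.
Start with accepting vs non-accepting: {1,2,4} | {3,5,6,7,8,9,10,11}.
Refine {3,5,6,7,8,9,10,11} on symbol x: members go to different blocks, giving {3,6,9,11} and {5,7,8,10}.
Refine {3,6,9,11} on symbol y: members go to different blocks, giving {3,9} and {6,11}.
Split {5,7,8,10} by δ(·,y) → {5,8,10} and {7}.
Stable partition: {1,2,4} | {3,9} | {5,8,10} | {6,11} | {7} — 5 equivalence classes.
7 and 5 end up in different blocks, so they are distinguishable. For instance, the string 'y' is accepted from only 7.

Yes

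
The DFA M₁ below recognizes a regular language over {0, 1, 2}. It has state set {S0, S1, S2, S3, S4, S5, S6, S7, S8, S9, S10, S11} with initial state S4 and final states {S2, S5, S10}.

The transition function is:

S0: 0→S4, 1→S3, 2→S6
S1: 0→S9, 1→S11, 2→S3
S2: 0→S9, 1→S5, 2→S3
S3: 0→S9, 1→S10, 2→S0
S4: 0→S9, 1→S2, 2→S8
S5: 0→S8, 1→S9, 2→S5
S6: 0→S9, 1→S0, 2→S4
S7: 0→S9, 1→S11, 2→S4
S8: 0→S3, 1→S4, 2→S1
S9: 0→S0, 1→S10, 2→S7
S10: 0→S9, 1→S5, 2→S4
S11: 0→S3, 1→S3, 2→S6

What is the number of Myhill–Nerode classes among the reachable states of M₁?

6

All states are reachable from the start state.
Start with accepting vs non-accepting: {S2,S5,S10} | {S0,S1,S3,S4,S6,S7,S8,S9,S11}.
Split {S2,S5,S10} by δ(·,1) → {S2,S10} and {S5}.
Refine {S0,S1,S3,S4,S6,S7,S8,S9,S11} on symbol 1: members go to different blocks, giving {S0,S1,S6,S7,S8,S11} and {S3,S4,S9}.
Split {S0,S1,S6,S7,S8,S11} by δ(·,1) → {S0,S8,S11} and {S1,S6,S7}.
Refine {S3,S4,S9} on symbol 0: members go to different blocks, giving {S3,S4} and {S9}.
No further refinement is possible. Final partition (6 blocks): {S2,S10} | {S0,S8,S11} | {S5} | {S3,S4} | {S1,S6,S7} | {S9}.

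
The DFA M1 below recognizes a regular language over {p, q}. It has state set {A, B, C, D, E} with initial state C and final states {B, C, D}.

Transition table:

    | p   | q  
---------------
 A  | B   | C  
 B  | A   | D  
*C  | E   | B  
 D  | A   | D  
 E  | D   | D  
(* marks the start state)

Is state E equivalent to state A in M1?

P0 = {B,C,D} | {A,E}.
Stable partition: {B,C,D} | {A,E} — 2 equivalence classes.
E and A lie in the same block of the stable partition, so they are equivalent — no string distinguishes them.

Yes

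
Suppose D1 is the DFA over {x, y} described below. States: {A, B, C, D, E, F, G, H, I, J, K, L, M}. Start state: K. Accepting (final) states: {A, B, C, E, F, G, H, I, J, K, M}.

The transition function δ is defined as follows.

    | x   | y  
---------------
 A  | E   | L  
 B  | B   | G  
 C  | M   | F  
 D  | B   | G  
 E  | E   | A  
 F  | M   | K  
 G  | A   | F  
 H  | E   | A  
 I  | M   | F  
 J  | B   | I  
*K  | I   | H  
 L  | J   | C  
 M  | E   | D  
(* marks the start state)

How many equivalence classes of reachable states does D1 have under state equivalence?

7

P0 = {A,B,C,E,F,G,H,I,J,K,M} | {D,L}.
Split {A,B,C,E,F,G,H,I,J,K,M} by δ(·,y) → {B,C,E,F,G,H,I,J,K} and {A,M}.
On input x, block {B,C,E,F,G,H,I,J,K} splits into {B,E,H,J,K} and {C,F,G,I}.
Refine {B,E,H,J,K} on symbol x: members go to different blocks, giving {B,E,H,J} and {K}.
Refine {B,E,H,J} on symbol y: members go to different blocks, giving {B,J} and {E,H}.
Refine {C,F,G,I} on symbol y: members go to different blocks, giving {C,G,I} and {F}.
The partition is now stable with 7 blocks: {B,J} | {D,L} | {A,M} | {C,G,I} | {K} | {E,H} | {F}.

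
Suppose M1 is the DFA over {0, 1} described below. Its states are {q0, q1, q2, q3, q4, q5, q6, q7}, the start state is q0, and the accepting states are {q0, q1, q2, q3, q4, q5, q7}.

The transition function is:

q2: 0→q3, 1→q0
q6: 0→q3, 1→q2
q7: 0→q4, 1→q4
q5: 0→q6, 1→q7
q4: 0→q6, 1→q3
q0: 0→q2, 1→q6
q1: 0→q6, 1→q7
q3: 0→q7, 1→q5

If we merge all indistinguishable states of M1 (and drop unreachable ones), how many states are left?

States {q1} cannot be reached from the start state, so discard them.
P0 = {q0,q2,q3,q4,q5,q7} | {q6}.
Split {q0,q2,q3,q4,q5,q7} by δ(·,0) → {q0,q2,q3,q7} and {q4,q5}.
Refine {q0,q2,q3,q7} on symbol 0: members go to different blocks, giving {q0,q2,q3} and {q7}.
On input 0, block {q0,q2,q3} splits into {q0,q2} and {q3}.
On input 0, block {q0,q2} splits into {q0} and {q2}.
Split {q4,q5} by δ(·,1) → {q4} and {q5}.
The partition is now stable with 7 blocks: {q0} | {q6} | {q4} | {q7} | {q3} | {q2} | {q5}.

7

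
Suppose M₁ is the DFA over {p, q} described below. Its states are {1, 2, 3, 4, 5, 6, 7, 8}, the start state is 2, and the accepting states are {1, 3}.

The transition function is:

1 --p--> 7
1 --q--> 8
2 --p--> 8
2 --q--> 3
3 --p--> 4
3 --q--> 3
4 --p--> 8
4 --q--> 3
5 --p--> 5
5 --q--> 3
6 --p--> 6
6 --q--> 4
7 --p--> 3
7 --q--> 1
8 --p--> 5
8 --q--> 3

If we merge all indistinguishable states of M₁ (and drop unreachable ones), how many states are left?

2

Reachable states from the start: {2,3,4,5,8}. Unreachable: {1,6,7} — drop them.
P0 = {3} | {2,4,5,8}.
The partition is now stable with 2 blocks: {3} | {2,4,5,8}.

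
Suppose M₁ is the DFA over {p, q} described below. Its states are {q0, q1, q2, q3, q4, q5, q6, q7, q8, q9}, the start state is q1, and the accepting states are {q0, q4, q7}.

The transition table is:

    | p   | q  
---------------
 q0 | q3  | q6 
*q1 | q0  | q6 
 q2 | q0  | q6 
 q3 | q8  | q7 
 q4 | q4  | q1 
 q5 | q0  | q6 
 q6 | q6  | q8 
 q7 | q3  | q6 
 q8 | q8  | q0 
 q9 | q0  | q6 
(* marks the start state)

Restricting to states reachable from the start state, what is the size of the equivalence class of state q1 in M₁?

1

Reachable states from the start: {q0,q1,q3,q6,q7,q8}. Unreachable: {q2,q4,q5,q9} — drop them.
Initial partition by acceptance: {q0,q7} | {q1,q3,q6,q8}.
On input p, block {q1,q3,q6,q8} splits into {q3,q6,q8} and {q1}.
Refine {q3,q6,q8} on symbol q: members go to different blocks, giving {q3,q8} and {q6}.
Stable partition: {q0,q7} | {q3,q8} | {q1} | {q6} — 4 equivalence classes.
The equivalence class containing q1 is {q1}, of size 1.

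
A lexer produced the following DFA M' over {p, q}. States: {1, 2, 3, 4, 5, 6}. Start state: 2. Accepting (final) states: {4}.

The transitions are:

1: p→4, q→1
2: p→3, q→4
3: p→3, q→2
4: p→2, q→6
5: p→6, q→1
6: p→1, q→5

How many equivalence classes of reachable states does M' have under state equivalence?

6

Every state is reachable, so we keep all 6.
P0 = {4} | {1,2,3,5,6}.
Refine {1,2,3,5,6} on symbol p: members go to different blocks, giving {2,3,5,6} and {1}.
On input p, block {2,3,5,6} splits into {2,3,5} and {6}.
On input p, block {2,3,5} splits into {2,3} and {5}.
Refine {2,3} on symbol q: members go to different blocks, giving {2} and {3}.
No further refinement is possible. Final partition (6 blocks): {4} | {2} | {1} | {6} | {5} | {3}.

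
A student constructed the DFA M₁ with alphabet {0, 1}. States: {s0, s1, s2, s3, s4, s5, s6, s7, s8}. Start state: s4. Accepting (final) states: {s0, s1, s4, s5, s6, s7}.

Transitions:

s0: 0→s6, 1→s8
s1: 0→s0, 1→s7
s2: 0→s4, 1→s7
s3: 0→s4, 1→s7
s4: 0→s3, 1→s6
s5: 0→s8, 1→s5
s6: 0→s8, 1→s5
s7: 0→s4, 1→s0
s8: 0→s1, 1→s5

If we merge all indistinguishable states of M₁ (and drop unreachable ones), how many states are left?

7

States {s2} cannot be reached from the start state, so discard them.
P0 = {s0,s1,s4,s5,s6,s7} | {s3,s8}.
On input 0, block {s0,s1,s4,s5,s6,s7} splits into {s0,s1,s7} and {s4,s5,s6}.
On input 0, block {s0,s1,s7} splits into {s0,s7} and {s1}.
On input 1, block {s0,s7} splits into {s0} and {s7}.
Refine {s3,s8} on symbol 0: members go to different blocks, giving {s3} and {s8}.
Split {s4,s5,s6} by δ(·,0) → {s5,s6} and {s4}.
The partition is now stable with 7 blocks: {s0} | {s3} | {s5,s6} | {s1} | {s7} | {s8} | {s4}.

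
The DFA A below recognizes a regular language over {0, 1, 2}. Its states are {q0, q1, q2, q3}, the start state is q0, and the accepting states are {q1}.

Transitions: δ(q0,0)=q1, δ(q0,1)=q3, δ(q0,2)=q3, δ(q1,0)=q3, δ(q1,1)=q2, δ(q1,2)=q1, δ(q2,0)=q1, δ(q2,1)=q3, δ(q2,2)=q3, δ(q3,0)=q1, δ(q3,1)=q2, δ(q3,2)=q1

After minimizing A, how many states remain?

All states are reachable from the start state.
Start with accepting vs non-accepting: {q1} | {q0,q2,q3}.
Split {q0,q2,q3} by δ(·,2) → {q0,q2} and {q3}.
Stable partition: {q1} | {q0,q2} | {q3} — 3 equivalence classes.

3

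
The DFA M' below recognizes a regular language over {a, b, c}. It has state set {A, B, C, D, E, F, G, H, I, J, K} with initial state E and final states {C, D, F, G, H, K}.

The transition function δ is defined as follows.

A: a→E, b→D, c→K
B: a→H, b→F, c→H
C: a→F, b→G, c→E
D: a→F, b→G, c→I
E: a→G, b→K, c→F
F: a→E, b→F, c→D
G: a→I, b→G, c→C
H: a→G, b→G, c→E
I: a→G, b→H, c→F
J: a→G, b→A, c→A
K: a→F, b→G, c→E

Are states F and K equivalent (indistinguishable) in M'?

States {A,B,J} cannot be reached from the start state, so discard them.
P0 = {C,D,F,G,H,K} | {E,I}.
Split {C,D,F,G,H,K} by δ(·,a) → {C,D,H,K} and {F,G}.
Stable partition: {C,D,H,K} | {E,I} | {F,G} — 3 equivalence classes.
F and K end up in different blocks, so they are distinguishable. For instance, the string 'a' is accepted from only K.

No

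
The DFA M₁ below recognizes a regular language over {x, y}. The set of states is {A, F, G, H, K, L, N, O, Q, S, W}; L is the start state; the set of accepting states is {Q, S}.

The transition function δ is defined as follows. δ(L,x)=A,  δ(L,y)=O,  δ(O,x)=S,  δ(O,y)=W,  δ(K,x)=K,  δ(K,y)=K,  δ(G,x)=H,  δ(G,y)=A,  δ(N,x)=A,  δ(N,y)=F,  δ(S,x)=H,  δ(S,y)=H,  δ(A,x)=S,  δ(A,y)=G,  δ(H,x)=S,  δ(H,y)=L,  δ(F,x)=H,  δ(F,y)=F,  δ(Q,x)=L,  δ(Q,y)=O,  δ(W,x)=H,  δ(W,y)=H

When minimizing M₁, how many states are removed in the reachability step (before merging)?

4

Starting at L and following transitions, the reachable set is {A, G, H, L, O, S, W}. That leaves F, K, N, Q unreachable — 4 in total.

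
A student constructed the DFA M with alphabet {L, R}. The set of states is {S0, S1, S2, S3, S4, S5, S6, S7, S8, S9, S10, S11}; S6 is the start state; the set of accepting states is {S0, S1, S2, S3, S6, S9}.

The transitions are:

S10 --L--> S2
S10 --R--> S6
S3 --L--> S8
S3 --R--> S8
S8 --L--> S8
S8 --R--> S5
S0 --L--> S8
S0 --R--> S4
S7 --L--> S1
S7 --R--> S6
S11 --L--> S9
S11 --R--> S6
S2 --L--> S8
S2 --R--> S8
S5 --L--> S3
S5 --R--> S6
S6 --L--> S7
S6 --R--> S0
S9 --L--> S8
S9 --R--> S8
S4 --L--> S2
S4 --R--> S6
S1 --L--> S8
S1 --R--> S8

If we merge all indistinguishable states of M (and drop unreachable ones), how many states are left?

5

First remove the unreachable states {S9,S10,S11}; 9 states remain.
P0 = {S0,S1,S2,S3,S6} | {S4,S5,S7,S8}.
Split {S0,S1,S2,S3,S6} by δ(·,R) → {S0,S1,S2,S3} and {S6}.
On input L, block {S4,S5,S7,S8} splits into {S4,S5,S7} and {S8}.
Refine {S0,S1,S2,S3} on symbol R: members go to different blocks, giving {S1,S2,S3} and {S0}.
Stable partition: {S1,S2,S3} | {S4,S5,S7} | {S6} | {S8} | {S0} — 5 equivalence classes.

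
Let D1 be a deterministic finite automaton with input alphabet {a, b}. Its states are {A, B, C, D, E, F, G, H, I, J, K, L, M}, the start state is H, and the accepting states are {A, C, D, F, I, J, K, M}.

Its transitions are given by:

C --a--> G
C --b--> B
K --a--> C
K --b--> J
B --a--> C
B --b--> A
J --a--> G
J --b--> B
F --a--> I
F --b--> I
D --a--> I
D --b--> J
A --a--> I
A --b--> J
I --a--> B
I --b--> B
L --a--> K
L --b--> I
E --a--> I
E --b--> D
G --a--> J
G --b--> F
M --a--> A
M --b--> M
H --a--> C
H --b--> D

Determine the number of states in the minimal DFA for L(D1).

3

Reachable states from the start: {A,B,C,D,F,G,H,I,J}. Unreachable: {E,K,L,M} — drop them.
P0 = {A,C,D,F,I,J} | {B,G,H}.
Split {A,C,D,F,I,J} by δ(·,a) → {A,D,F} and {C,I,J}.
No further refinement is possible. Final partition (3 blocks): {A,D,F} | {B,G,H} | {C,I,J}.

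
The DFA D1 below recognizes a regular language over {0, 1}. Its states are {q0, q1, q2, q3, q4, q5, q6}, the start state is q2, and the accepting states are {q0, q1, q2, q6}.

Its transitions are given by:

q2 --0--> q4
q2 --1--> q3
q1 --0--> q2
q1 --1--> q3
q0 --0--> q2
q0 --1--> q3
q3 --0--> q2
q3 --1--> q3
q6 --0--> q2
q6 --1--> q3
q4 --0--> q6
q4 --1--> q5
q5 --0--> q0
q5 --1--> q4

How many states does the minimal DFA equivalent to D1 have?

Reachable states from the start: {q0,q2,q3,q4,q5,q6}. Unreachable: {q1} — drop them.
Start with accepting vs non-accepting: {q0,q2,q6} | {q3,q4,q5}.
Split {q0,q2,q6} by δ(·,0) → {q0,q6} and {q2}.
Split {q3,q4,q5} by δ(·,0) → {q4,q5} and {q3}.
No further refinement is possible. Final partition (4 blocks): {q0,q6} | {q4,q5} | {q2} | {q3}.

4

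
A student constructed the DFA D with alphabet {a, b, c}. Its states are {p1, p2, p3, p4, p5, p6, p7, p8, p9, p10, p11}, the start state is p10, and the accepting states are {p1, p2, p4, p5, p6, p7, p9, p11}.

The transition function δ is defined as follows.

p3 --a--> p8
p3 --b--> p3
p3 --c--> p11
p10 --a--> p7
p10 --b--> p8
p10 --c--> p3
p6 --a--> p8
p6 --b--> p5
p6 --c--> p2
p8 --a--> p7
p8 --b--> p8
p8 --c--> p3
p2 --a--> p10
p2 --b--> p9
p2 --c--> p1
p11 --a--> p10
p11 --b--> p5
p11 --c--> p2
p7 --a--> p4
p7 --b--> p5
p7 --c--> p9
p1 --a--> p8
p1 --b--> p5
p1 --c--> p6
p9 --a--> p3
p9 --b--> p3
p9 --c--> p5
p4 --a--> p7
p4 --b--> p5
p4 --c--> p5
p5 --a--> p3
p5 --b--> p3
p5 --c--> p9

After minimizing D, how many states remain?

All states are reachable from the start state.
Initial partition by acceptance: {p1,p2,p4,p5,p6,p7,p9,p11} | {p3,p8,p10}.
Refine {p1,p2,p4,p5,p6,p7,p9,p11} on symbol a: members go to different blocks, giving {p1,p2,p5,p6,p9,p11} and {p4,p7}.
On input b, block {p1,p2,p5,p6,p9,p11} splits into {p1,p2,p6,p11} and {p5,p9}.
Refine {p3,p8,p10} on symbol a: members go to different blocks, giving {p8,p10} and {p3}.
Stable partition: {p1,p2,p6,p11} | {p8,p10} | {p4,p7} | {p5,p9} | {p3} — 5 equivalence classes.

5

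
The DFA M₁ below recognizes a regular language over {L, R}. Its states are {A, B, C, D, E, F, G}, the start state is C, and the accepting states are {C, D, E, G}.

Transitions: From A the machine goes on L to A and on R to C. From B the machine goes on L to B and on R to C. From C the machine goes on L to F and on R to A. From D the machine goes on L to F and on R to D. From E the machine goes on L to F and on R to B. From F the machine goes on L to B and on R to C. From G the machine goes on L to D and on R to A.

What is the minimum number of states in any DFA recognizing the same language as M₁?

States {D,E,G} cannot be reached from the start state, so discard them.
Start with accepting vs non-accepting: {C} | {A,B,F}.
The partition is now stable with 2 blocks: {C} | {A,B,F}.

2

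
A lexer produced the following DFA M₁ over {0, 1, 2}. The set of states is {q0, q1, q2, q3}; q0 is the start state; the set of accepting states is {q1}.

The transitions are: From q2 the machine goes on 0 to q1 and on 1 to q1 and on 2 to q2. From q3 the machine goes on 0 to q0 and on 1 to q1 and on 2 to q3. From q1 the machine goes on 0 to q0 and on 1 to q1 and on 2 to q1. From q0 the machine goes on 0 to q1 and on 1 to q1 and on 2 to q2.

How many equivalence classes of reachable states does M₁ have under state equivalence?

2

Reachable states from the start: {q0,q1,q2}. Unreachable: {q3} — drop them.
P0 = {q1} | {q0,q2}.
Stable partition: {q1} | {q0,q2} — 2 equivalence classes.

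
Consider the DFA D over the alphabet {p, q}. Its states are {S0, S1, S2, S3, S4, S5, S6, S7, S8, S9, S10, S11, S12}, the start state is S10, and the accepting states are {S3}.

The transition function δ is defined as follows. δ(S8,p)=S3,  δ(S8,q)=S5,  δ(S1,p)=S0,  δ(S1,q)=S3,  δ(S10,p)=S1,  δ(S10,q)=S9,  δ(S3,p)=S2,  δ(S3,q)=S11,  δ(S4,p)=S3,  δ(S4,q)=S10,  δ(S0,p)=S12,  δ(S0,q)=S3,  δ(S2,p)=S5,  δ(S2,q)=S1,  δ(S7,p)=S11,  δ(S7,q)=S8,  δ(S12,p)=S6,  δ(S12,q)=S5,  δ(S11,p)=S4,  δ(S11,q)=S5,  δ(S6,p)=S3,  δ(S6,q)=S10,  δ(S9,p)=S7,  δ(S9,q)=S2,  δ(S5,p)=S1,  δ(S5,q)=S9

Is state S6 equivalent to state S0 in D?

Every state is reachable, so we keep all 13.
Start with accepting vs non-accepting: {S3} | {S0,S1,S2,S4,S5,S6,S7,S8,S9,S10,S11,S12}.
Refine {S0,S1,S2,S4,S5,S6,S7,S8,S9,S10,S11,S12} on symbol p: members go to different blocks, giving {S0,S1,S2,S5,S7,S9,S10,S11,S12} and {S4,S6,S8}.
Split {S0,S1,S2,S5,S7,S9,S10,S11,S12} by δ(·,p) → {S0,S1,S2,S5,S7,S9,S10} and {S11,S12}.
Refine {S0,S1,S2,S5,S7,S9,S10} on symbol p: members go to different blocks, giving {S1,S2,S5,S9,S10} and {S0,S7}.
Refine {S1,S2,S5,S9,S10} on symbol p: members go to different blocks, giving {S2,S5,S10} and {S1,S9}.
On input p, block {S2,S5,S10} splits into {S5,S10} and {S2}.
Split {S0,S7} by δ(·,q) → {S0} and {S7}.
Split {S1,S9} by δ(·,p) → {S1} and {S9}.
No further refinement is possible. Final partition (9 blocks): {S3} | {S5,S10} | {S4,S6,S8} | {S11,S12} | {S0} | {S1} | {S2} | {S7} | {S9}.
S6 and S0 end up in different blocks, so they are distinguishable. For instance, the string 'p' is accepted from only S6.

No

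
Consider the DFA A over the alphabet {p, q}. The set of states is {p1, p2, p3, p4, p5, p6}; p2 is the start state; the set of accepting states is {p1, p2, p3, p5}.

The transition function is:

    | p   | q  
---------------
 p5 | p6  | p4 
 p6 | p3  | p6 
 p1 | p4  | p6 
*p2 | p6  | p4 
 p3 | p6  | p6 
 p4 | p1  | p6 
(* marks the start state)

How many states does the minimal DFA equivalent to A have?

2

Reachable states from the start: {p1,p2,p3,p4,p6}. Unreachable: {p5} — drop them.
P0 = {p1,p2,p3} | {p4,p6}.
No further refinement is possible. Final partition (2 blocks): {p1,p2,p3} | {p4,p6}.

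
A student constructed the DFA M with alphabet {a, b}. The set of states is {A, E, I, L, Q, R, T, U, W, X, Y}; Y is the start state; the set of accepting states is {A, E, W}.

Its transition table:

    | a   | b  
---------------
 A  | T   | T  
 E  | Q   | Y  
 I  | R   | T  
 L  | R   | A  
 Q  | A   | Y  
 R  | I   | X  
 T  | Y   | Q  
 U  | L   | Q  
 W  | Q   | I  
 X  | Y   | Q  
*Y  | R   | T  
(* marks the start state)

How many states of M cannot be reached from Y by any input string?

4

Starting at Y and following transitions, the reachable set is {A, I, Q, R, T, X, Y}. That leaves E, L, U, W unreachable — 4 in total.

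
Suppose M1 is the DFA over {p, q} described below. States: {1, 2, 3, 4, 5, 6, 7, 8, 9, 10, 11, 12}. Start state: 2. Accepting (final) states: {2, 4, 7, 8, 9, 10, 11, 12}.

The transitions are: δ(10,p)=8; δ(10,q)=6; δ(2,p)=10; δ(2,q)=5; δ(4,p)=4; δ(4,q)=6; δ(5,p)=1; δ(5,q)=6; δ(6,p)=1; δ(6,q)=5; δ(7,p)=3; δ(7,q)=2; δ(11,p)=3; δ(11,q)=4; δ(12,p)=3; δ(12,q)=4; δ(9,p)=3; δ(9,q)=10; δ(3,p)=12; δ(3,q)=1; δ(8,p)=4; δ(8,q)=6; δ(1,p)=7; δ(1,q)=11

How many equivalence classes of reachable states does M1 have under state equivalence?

5

First remove the unreachable states {9}; 11 states remain.
P0 = {2,4,7,8,10,11,12} | {1,3,5,6}.
On input p, block {2,4,7,8,10,11,12} splits into {2,4,8,10} and {7,11,12}.
Refine {1,3,5,6} on symbol p: members go to different blocks, giving {1,3} and {5,6}.
Refine {1,3} on symbol q: members go to different blocks, giving {1} and {3}.
No further refinement is possible. Final partition (5 blocks): {2,4,8,10} | {1} | {7,11,12} | {5,6} | {3}.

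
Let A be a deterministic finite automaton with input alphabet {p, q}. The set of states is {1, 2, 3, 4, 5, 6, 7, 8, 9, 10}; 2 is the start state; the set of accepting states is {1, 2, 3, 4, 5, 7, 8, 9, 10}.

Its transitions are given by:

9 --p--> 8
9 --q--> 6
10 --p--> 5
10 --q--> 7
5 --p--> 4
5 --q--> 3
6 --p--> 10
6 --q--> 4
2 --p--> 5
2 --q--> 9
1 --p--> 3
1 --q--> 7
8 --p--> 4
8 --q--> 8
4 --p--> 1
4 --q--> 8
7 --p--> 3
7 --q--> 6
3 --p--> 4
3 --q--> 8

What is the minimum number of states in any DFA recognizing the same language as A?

5

Every state is reachable, so we keep all 10.
Start with accepting vs non-accepting: {1,2,3,4,5,7,8,9,10} | {6}.
Split {1,2,3,4,5,7,8,9,10} by δ(·,q) → {1,2,3,4,5,8,10} and {7,9}.
Refine {1,2,3,4,5,8,10} on symbol q: members go to different blocks, giving {3,4,5,8} and {1,2,10}.
On input p, block {3,4,5,8} splits into {3,5,8} and {4}.
No further refinement is possible. Final partition (5 blocks): {3,5,8} | {6} | {7,9} | {1,2,10} | {4}.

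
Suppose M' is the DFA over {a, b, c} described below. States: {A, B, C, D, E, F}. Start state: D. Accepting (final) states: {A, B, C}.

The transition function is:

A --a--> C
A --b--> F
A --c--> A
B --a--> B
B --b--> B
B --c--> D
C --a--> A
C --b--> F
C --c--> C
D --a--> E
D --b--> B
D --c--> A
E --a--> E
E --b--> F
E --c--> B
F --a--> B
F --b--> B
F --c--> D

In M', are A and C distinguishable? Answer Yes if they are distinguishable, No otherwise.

No

All states are reachable from the start state.
P0 = {A,B,C} | {D,E,F}.
Split {A,B,C} by δ(·,b) → {A,C} and {B}.
Refine {D,E,F} on symbol a: members go to different blocks, giving {D,E} and {F}.
Refine {D,E} on symbol b: members go to different blocks, giving {D} and {E}.
The partition is now stable with 5 blocks: {A,C} | {D} | {B} | {F} | {E}.
A and C lie in the same block of the stable partition, so they are equivalent — no string distinguishes them.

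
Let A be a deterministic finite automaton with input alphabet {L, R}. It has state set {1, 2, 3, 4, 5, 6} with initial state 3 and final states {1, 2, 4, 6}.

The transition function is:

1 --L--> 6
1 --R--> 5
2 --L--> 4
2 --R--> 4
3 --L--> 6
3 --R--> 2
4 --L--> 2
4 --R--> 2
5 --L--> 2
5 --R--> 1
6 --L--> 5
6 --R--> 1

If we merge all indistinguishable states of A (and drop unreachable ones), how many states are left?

5

All states are reachable from the start state.
Start with accepting vs non-accepting: {1,2,4,6} | {3,5}.
Refine {1,2,4,6} on symbol L: members go to different blocks, giving {1,2,4} and {6}.
Split {1,2,4} by δ(·,L) → {2,4} and {1}.
Split {3,5} by δ(·,L) → {3} and {5}.
Stable partition: {2,4} | {3} | {6} | {1} | {5} — 5 equivalence classes.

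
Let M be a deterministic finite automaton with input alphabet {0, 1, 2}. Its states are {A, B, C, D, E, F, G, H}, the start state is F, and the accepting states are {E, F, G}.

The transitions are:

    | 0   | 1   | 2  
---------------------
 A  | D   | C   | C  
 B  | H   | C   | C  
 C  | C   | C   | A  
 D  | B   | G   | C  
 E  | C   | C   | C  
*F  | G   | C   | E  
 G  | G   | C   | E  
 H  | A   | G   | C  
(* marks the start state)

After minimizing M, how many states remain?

All states are reachable from the start state.
P0 = {E,F,G} | {A,B,C,D,H}.
Split {E,F,G} by δ(·,0) → {F,G} and {E}.
Refine {A,B,C,D,H} on symbol 1: members go to different blocks, giving {A,B,C} and {D,H}.
Split {A,B,C} by δ(·,0) → {A,B} and {C}.
Stable partition: {F,G} | {A,B} | {E} | {D,H} | {C} — 5 equivalence classes.

5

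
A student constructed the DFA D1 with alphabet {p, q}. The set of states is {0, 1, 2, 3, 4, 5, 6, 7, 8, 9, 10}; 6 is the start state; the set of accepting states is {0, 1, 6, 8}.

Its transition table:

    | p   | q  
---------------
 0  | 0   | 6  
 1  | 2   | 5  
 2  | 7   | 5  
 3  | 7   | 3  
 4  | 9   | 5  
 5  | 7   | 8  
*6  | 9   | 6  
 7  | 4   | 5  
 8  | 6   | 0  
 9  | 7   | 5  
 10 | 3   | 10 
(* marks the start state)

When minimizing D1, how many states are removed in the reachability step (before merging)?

Starting at 6 and following transitions, the reachable set is {0, 4, 5, 6, 7, 8, 9}. That leaves 1, 2, 3, 10 unreachable — 4 in total.

4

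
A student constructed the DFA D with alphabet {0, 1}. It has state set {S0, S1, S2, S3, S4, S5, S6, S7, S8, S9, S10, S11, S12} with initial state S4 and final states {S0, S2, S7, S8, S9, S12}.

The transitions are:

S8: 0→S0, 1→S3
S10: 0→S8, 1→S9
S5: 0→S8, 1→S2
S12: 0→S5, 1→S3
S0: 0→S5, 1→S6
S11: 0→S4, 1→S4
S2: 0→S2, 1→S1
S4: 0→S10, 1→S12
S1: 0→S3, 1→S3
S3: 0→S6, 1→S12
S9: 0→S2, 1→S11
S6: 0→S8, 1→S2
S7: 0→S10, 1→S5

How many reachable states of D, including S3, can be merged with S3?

2

States {S7} cannot be reached from the start state, so discard them.
P0 = {S0,S2,S8,S9,S12} | {S1,S3,S4,S5,S6,S10,S11}.
Refine {S0,S2,S8,S9,S12} on symbol 0: members go to different blocks, giving {S2,S8,S9} and {S0,S12}.
Refine {S2,S8,S9} on symbol 0: members go to different blocks, giving {S2,S9} and {S8}.
Refine {S1,S3,S4,S5,S6,S10,S11} on symbol 0: members go to different blocks, giving {S1,S3,S4,S11} and {S5,S6,S10}.
Split {S1,S3,S4,S11} by δ(·,0) → {S1,S11} and {S3,S4}.
Refine {S0,S12} on symbol 1: members go to different blocks, giving {S0} and {S12}.
No further refinement is possible. Final partition (7 blocks): {S2,S9} | {S1,S11} | {S0} | {S8} | {S5,S6,S10} | {S3,S4} | {S12}.
State S3 belongs to the block {S3,S4}, which has 2 states.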